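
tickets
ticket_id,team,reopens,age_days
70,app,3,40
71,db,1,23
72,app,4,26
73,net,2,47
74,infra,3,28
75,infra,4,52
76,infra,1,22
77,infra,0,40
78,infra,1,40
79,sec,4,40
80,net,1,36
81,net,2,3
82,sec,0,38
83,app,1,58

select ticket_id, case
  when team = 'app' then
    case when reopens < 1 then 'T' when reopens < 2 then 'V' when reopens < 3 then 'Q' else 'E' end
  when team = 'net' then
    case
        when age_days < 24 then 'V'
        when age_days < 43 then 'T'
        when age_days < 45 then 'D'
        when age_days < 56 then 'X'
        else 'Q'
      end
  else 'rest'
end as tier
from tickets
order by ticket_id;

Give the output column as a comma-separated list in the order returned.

E, rest, E, X, rest, rest, rest, rest, rest, rest, T, V, rest, V

ticket_id=70: team='app' → inner[ELSE] → E
ticket_id=71: team='db' → outer ELSE → rest
ticket_id=72: team='app' → inner[ELSE] → E
ticket_id=73: team='net' → inner[age_days < 56] → X
ticket_id=74: team='infra' → outer ELSE → rest
ticket_id=75: team='infra' → outer ELSE → rest
ticket_id=76: team='infra' → outer ELSE → rest
ticket_id=77: team='infra' → outer ELSE → rest
ticket_id=78: team='infra' → outer ELSE → rest
ticket_id=79: team='sec' → outer ELSE → rest
ticket_id=80: team='net' → inner[age_days < 43] → T
ticket_id=81: team='net' → inner[age_days < 24] → V
ticket_id=82: team='sec' → outer ELSE → rest
ticket_id=83: team='app' → inner[reopens < 2] → V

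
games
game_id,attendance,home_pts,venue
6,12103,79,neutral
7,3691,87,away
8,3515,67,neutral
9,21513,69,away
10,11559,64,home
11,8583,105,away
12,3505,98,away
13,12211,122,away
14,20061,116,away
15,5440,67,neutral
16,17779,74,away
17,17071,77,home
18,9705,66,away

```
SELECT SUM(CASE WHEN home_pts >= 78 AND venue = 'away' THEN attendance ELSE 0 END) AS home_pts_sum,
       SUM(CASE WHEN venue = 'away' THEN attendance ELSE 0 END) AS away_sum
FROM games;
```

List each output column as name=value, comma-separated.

home_pts_sum=48051, away_sum=97048

[home_pts_sum: home_pts >= 78 AND venue = 'away']
game_id=6: ✗
game_id=7: ✓ → 3691
game_id=8: ✗
game_id=9: ✗
game_id=10: ✗
game_id=11: ✓ → 8583
game_id=12: ✓ → 3505
game_id=13: ✓ → 12211
game_id=14: ✓ → 20061
game_id=15: ✗
game_id=16: ✗
game_id=17: ✗
game_id=18: ✗
home_pts_sum = 3691 + 8583 + 3505 + 12211 + 20061 = 48051
—
[away_sum: venue = 'away']
game_id=6: ✗
game_id=7: ✓ → 3691
game_id=8: ✗
game_id=9: ✓ → 21513
game_id=10: ✗
game_id=11: ✓ → 8583
game_id=12: ✓ → 3505
game_id=13: ✓ → 12211
game_id=14: ✓ → 20061
game_id=15: ✗
game_id=16: ✓ → 17779
game_id=17: ✗
game_id=18: ✓ → 9705
away_sum = 3691 + 21513 + 8583 + 3505 + 12211 + 20061 + 17779 + 9705 = 97048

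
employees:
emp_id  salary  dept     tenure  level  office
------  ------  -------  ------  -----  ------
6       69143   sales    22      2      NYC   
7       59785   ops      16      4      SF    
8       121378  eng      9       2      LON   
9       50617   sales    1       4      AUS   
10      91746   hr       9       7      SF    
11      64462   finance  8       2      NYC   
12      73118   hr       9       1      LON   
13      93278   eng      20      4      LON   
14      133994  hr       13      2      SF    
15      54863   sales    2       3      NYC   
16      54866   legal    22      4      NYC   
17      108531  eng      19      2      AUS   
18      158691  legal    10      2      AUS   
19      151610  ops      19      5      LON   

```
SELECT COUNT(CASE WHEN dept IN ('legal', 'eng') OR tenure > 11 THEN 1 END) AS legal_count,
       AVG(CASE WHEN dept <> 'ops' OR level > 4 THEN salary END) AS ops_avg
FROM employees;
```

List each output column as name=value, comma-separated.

legal_count=9, ops_avg=94330.5384615385

[legal_count: dept IN ('legal', 'eng') OR tenure > 11]
emp_id=6: ✓ → 1
emp_id=7: ✓ → 1
emp_id=8: ✓ → 1
emp_id=9: ✗
emp_id=10: ✗
emp_id=11: ✗
emp_id=12: ✗
emp_id=13: ✓ → 1
emp_id=14: ✓ → 1
emp_id=15: ✗
emp_id=16: ✓ → 1
emp_id=17: ✓ → 1
emp_id=18: ✓ → 1
emp_id=19: ✓ → 1
legal_count = COUNT(1, 1, 1, 1, 1, 1, 1, 1, 1) = 9
—
[ops_avg: dept <> 'ops' OR level > 4]
emp_id=6: ✓ → 69143
emp_id=7: ✗
emp_id=8: ✓ → 121378
emp_id=9: ✓ → 50617
emp_id=10: ✓ → 91746
emp_id=11: ✓ → 64462
emp_id=12: ✓ → 73118
emp_id=13: ✓ → 93278
emp_id=14: ✓ → 133994
emp_id=15: ✓ → 54863
emp_id=16: ✓ → 54866
emp_id=17: ✓ → 108531
emp_id=18: ✓ → 158691
emp_id=19: ✓ → 151610
ops_avg = (69143 + 121378 + 50617 + 91746 + 64462 + 73118 + 93278 + 133994 + 54863 + 54866 + 108531 + 158691 + 151610) / 13 = 94330.5384615385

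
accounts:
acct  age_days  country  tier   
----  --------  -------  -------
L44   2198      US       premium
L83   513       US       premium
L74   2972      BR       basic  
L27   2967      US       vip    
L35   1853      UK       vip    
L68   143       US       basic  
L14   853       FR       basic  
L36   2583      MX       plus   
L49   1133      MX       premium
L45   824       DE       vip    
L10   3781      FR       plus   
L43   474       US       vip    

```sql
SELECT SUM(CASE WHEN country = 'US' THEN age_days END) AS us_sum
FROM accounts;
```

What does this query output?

acct=L44: ✓ → 2198
acct=L83: ✓ → 513
acct=L74: ✗
acct=L27: ✓ → 2967
acct=L35: ✗
acct=L68: ✓ → 143
acct=L14: ✗
acct=L36: ✗
acct=L49: ✗
acct=L45: ✗
acct=L10: ✗
acct=L43: ✓ → 474
us_sum = 2198 + 513 + 2967 + 143 + 474 = 6295

6295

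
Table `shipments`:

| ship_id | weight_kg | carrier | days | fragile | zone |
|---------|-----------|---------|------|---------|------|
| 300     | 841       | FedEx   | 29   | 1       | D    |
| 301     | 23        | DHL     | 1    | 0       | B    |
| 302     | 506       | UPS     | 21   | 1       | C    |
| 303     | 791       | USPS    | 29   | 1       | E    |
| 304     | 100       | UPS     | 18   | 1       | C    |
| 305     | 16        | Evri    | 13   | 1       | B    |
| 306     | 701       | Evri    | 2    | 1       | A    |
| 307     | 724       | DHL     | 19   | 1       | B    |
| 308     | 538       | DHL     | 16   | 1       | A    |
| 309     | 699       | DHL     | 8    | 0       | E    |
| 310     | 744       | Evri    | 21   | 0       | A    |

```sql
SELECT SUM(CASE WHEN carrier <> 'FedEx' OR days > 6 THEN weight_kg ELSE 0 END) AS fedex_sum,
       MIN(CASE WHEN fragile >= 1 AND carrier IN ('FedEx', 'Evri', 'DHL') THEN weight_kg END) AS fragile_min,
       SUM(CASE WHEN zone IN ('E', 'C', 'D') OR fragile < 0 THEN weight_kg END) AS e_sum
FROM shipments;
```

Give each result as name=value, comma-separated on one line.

[fedex_sum: carrier <> 'FedEx' OR days > 6]
ship_id=300: ✓ → 841
ship_id=301: ✓ → 23
ship_id=302: ✓ → 506
ship_id=303: ✓ → 791
ship_id=304: ✓ → 100
ship_id=305: ✓ → 16
ship_id=306: ✓ → 701
ship_id=307: ✓ → 724
ship_id=308: ✓ → 538
ship_id=309: ✓ → 699
ship_id=310: ✓ → 744
fedex_sum = 841 + 23 + 506 + 791 + 100 + 16 + 701 + 724 + 538 + 699 + 744 = 5683
—
[fragile_min: fragile >= 1 AND carrier IN ('FedEx', 'Evri', 'DHL')]
ship_id=300: ✓ → 841
ship_id=301: ✗
ship_id=302: ✗
ship_id=303: ✗
ship_id=304: ✗
ship_id=305: ✓ → 16
ship_id=306: ✓ → 701
ship_id=307: ✓ → 724
ship_id=308: ✓ → 538
ship_id=309: ✗
ship_id=310: ✗
fragile_min = MIN(841, 16, 701, 724, 538) = 16
—
[e_sum: zone IN ('E', 'C', 'D') OR fragile < 0]
ship_id=300: ✓ → 841
ship_id=301: ✗
ship_id=302: ✓ → 506
ship_id=303: ✓ → 791
ship_id=304: ✓ → 100
ship_id=305: ✗
ship_id=306: ✗
ship_id=307: ✗
ship_id=308: ✗
ship_id=309: ✓ → 699
ship_id=310: ✗
e_sum = 841 + 506 + 791 + 100 + 699 = 2937

fedex_sum=5683, fragile_min=16, e_sum=2937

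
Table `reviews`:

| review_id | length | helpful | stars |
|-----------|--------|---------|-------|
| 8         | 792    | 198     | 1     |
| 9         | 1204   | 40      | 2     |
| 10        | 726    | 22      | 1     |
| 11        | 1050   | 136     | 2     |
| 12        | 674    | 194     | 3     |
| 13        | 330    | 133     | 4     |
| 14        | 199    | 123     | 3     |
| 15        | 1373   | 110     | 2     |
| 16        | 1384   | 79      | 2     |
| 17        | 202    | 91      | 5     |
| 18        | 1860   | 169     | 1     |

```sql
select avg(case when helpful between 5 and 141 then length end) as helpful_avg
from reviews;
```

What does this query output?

808.5

review_id=8: ✗
review_id=9: ✓ → 1204
review_id=10: ✓ → 726
review_id=11: ✓ → 1050
review_id=12: ✗
review_id=13: ✓ → 330
review_id=14: ✓ → 199
review_id=15: ✓ → 1373
review_id=16: ✓ → 1384
review_id=17: ✓ → 202
review_id=18: ✗
helpful_avg = (1204 + 726 + 1050 + 330 + 199 + 1373 + 1384 + 202) / 8 = 808.5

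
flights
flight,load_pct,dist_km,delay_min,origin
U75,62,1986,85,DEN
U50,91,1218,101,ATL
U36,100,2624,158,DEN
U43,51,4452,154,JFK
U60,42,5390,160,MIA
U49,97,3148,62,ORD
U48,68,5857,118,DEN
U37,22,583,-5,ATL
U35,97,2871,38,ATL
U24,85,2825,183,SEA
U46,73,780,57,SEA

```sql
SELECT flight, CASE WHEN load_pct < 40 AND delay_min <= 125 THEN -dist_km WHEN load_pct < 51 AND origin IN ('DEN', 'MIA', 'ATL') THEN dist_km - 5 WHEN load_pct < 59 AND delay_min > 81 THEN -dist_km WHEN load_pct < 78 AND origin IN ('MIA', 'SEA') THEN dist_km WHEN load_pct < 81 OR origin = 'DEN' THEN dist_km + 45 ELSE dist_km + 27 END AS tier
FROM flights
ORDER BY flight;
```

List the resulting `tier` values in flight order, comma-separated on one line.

flight=U24: ELSE → 2852
flight=U35: ELSE → 2898
flight=U36: load_pct < 81 OR origin = 'DEN' → 2669
flight=U37: load_pct < 40 AND delay_min <= 125 → -583
flight=U43: load_pct < 59 AND delay_min > 81 → -4452
flight=U46: load_pct < 78 AND origin IN ('MIA', 'SEA') → 780
flight=U48: load_pct < 81 OR origin = 'DEN' → 5902
flight=U49: ELSE → 3175
flight=U50: ELSE → 1245
flight=U60: load_pct < 51 AND origin IN ('DEN', 'MIA', 'ATL') → 5385
flight=U75: load_pct < 81 OR origin = 'DEN' → 2031

2852, 2898, 2669, -583, -4452, 780, 5902, 3175, 1245, 5385, 2031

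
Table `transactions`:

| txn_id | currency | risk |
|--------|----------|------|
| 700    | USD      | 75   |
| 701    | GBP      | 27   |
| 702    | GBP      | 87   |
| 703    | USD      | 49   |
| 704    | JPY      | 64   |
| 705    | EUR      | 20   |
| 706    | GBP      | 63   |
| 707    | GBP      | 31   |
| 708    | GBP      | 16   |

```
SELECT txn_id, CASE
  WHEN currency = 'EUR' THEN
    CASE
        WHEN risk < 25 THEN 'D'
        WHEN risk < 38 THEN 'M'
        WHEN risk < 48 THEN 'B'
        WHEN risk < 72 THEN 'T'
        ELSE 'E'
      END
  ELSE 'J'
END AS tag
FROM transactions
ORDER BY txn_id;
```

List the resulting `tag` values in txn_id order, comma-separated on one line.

txn_id=700: currency='USD' → outer ELSE → J
txn_id=701: currency='GBP' → outer ELSE → J
txn_id=702: currency='GBP' → outer ELSE → J
txn_id=703: currency='USD' → outer ELSE → J
txn_id=704: currency='JPY' → outer ELSE → J
txn_id=705: currency='EUR' → inner[risk < 25] → D
txn_id=706: currency='GBP' → outer ELSE → J
txn_id=707: currency='GBP' → outer ELSE → J
txn_id=708: currency='GBP' → outer ELSE → J

J, J, J, J, J, D, J, J, J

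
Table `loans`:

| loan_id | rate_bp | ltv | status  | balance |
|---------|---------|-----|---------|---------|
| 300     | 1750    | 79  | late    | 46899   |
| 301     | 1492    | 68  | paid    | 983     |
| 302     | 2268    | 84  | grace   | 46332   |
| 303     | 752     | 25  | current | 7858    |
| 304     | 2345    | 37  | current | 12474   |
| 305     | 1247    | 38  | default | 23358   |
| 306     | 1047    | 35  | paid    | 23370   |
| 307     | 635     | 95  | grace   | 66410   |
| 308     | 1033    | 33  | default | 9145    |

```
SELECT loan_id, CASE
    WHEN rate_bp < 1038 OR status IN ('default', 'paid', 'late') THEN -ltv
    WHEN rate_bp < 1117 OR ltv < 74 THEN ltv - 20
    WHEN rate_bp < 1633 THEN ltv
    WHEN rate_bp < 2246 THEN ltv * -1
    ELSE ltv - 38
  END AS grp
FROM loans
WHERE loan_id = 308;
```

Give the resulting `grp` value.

-33

loan_id = 308: rate_bp=1033, ltv=33, status=default, balance=9145.
rate_bp < 1038 OR status IN ('default', 'paid', 'late') → true → -33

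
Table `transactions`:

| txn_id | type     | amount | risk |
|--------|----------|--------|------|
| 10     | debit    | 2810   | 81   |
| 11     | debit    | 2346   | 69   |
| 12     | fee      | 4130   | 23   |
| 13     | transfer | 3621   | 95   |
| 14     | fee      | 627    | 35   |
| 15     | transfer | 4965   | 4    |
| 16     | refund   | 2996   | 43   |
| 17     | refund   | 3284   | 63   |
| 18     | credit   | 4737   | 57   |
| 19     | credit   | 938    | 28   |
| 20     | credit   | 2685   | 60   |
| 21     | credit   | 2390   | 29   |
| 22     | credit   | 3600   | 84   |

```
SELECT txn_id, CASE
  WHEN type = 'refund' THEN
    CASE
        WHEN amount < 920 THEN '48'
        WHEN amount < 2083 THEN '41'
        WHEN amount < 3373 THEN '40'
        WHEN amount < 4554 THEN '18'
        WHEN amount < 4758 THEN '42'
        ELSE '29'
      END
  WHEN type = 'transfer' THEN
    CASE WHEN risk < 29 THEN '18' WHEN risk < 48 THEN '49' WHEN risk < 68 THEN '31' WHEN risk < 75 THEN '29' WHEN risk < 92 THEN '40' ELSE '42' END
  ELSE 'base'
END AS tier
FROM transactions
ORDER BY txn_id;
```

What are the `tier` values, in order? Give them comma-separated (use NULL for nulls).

txn_id=10: type='debit' → outer ELSE → base
txn_id=11: type='debit' → outer ELSE → base
txn_id=12: type='fee' → outer ELSE → base
txn_id=13: type='transfer' → inner[ELSE] → 42
txn_id=14: type='fee' → outer ELSE → base
txn_id=15: type='transfer' → inner[risk < 29] → 18
txn_id=16: type='refund' → inner[amount < 3373] → 40
txn_id=17: type='refund' → inner[amount < 3373] → 40
txn_id=18: type='credit' → outer ELSE → base
txn_id=19: type='credit' → outer ELSE → base
txn_id=20: type='credit' → outer ELSE → base
txn_id=21: type='credit' → outer ELSE → base
txn_id=22: type='credit' → outer ELSE → base

base, base, base, 42, base, 18, 40, 40, base, base, base, base, base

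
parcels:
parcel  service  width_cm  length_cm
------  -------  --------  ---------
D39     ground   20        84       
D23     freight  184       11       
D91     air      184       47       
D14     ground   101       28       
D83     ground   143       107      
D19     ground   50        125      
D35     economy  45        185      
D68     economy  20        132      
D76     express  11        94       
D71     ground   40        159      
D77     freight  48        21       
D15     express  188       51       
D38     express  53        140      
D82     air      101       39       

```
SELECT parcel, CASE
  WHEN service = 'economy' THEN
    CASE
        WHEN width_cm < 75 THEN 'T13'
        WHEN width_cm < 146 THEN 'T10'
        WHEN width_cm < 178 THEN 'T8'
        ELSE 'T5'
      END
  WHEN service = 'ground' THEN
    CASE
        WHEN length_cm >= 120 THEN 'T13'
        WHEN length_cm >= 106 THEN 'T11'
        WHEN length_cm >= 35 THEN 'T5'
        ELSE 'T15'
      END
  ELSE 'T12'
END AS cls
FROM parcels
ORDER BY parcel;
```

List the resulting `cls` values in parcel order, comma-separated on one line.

parcel=D14: service='ground' → inner[ELSE] → T15
parcel=D15: service='express' → outer ELSE → T12
parcel=D19: service='ground' → inner[length_cm >= 120] → T13
parcel=D23: service='freight' → outer ELSE → T12
parcel=D35: service='economy' → inner[width_cm < 75] → T13
parcel=D38: service='express' → outer ELSE → T12
parcel=D39: service='ground' → inner[length_cm >= 35] → T5
parcel=D68: service='economy' → inner[width_cm < 75] → T13
parcel=D71: service='ground' → inner[length_cm >= 120] → T13
parcel=D76: service='express' → outer ELSE → T12
parcel=D77: service='freight' → outer ELSE → T12
parcel=D82: service='air' → outer ELSE → T12
parcel=D83: service='ground' → inner[length_cm >= 106] → T11
parcel=D91: service='air' → outer ELSE → T12

T15, T12, T13, T12, T13, T12, T5, T13, T13, T12, T12, T12, T11, T12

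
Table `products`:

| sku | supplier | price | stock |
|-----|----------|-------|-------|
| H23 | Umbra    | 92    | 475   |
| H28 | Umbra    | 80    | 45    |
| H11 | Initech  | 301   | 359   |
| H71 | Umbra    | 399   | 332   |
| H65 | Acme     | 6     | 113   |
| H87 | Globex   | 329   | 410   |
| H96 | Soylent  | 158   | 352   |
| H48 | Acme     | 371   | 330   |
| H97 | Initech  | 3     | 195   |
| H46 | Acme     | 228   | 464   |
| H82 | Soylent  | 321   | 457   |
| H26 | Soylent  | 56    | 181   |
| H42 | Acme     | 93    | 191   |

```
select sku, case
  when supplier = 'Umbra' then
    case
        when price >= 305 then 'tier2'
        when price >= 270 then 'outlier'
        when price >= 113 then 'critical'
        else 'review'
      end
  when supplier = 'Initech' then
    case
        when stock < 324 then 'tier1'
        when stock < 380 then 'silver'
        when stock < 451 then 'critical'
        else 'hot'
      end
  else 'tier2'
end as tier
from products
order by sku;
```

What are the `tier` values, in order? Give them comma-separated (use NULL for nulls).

silver, review, tier2, review, tier2, tier2, tier2, tier2, tier2, tier2, tier2, tier2, tier1

sku=H11: supplier='Initech' → inner[stock < 380] → silver
sku=H23: supplier='Umbra' → inner[ELSE] → review
sku=H26: supplier='Soylent' → outer ELSE → tier2
sku=H28: supplier='Umbra' → inner[ELSE] → review
sku=H42: supplier='Acme' → outer ELSE → tier2
sku=H46: supplier='Acme' → outer ELSE → tier2
sku=H48: supplier='Acme' → outer ELSE → tier2
sku=H65: supplier='Acme' → outer ELSE → tier2
sku=H71: supplier='Umbra' → inner[price >= 305] → tier2
sku=H82: supplier='Soylent' → outer ELSE → tier2
sku=H87: supplier='Globex' → outer ELSE → tier2
sku=H96: supplier='Soylent' → outer ELSE → tier2
sku=H97: supplier='Initech' → inner[stock < 324] → tier1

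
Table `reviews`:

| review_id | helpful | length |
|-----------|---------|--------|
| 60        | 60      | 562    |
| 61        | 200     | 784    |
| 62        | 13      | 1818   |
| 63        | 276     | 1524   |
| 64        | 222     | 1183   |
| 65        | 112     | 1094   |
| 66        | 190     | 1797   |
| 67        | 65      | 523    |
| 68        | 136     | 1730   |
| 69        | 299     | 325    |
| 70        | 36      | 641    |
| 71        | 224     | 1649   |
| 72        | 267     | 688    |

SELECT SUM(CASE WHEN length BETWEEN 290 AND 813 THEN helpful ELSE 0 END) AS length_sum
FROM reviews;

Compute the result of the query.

927

review_id=60: ✓ → 60
review_id=61: ✓ → 200
review_id=62: ✗
review_id=63: ✗
review_id=64: ✗
review_id=65: ✗
review_id=66: ✗
review_id=67: ✓ → 65
review_id=68: ✗
review_id=69: ✓ → 299
review_id=70: ✓ → 36
review_id=71: ✗
review_id=72: ✓ → 267
length_sum = 60 + 200 + 65 + 299 + 36 + 267 = 927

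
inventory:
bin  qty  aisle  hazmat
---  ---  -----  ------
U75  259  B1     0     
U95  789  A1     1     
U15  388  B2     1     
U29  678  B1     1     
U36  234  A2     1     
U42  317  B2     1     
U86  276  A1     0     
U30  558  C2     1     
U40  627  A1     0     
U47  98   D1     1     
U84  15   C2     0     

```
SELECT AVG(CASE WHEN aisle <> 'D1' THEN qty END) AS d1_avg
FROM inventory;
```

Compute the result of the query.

414.1

bin=U75: ✓ → 259
bin=U95: ✓ → 789
bin=U15: ✓ → 388
bin=U29: ✓ → 678
bin=U36: ✓ → 234
bin=U42: ✓ → 317
bin=U86: ✓ → 276
bin=U30: ✓ → 558
bin=U40: ✓ → 627
bin=U47: ✗
bin=U84: ✓ → 15
d1_avg = (259 + 789 + 388 + 678 + 234 + 317 + 276 + 558 + 627 + 15) / 10 = 414.1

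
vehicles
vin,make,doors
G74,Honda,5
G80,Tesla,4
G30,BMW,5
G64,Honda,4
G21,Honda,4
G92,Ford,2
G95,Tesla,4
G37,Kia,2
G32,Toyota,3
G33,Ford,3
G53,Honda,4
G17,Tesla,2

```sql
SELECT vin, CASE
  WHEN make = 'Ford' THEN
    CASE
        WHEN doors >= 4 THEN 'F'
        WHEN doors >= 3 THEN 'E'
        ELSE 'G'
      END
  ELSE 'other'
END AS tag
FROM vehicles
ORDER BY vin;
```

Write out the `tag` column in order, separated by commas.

vin=G17: make='Tesla' → outer ELSE → other
vin=G21: make='Honda' → outer ELSE → other
vin=G30: make='BMW' → outer ELSE → other
vin=G32: make='Toyota' → outer ELSE → other
vin=G33: make='Ford' → inner[doors >= 3] → E
vin=G37: make='Kia' → outer ELSE → other
vin=G53: make='Honda' → outer ELSE → other
vin=G64: make='Honda' → outer ELSE → other
vin=G74: make='Honda' → outer ELSE → other
vin=G80: make='Tesla' → outer ELSE → other
vin=G92: make='Ford' → inner[ELSE] → G
vin=G95: make='Tesla' → outer ELSE → other

other, other, other, other, E, other, other, other, other, other, G, other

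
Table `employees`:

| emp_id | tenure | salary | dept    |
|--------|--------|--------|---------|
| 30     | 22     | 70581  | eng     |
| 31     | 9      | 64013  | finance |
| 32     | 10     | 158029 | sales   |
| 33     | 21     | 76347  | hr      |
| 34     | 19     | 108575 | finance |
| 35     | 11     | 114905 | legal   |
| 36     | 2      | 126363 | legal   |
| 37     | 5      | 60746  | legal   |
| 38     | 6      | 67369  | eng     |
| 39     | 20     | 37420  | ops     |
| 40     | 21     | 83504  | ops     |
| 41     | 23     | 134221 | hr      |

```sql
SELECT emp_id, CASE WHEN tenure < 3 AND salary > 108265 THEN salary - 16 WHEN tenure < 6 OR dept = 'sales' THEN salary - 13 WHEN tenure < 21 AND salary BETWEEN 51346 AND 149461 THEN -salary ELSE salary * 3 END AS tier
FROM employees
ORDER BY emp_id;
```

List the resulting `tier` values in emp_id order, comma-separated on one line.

211743, -64013, 158016, 229041, -108575, -114905, 126347, 60733, -67369, 112260, 250512, 402663

emp_id=30: ELSE → 211743
emp_id=31: tenure < 21 AND salary BETWEEN 51346 AND 149461 → -64013
emp_id=32: tenure < 6 OR dept = 'sales' → 158016
emp_id=33: ELSE → 229041
emp_id=34: tenure < 21 AND salary BETWEEN 51346 AND 149461 → -108575
emp_id=35: tenure < 21 AND salary BETWEEN 51346 AND 149461 → -114905
emp_id=36: tenure < 3 AND salary > 108265 → 126347
emp_id=37: tenure < 6 OR dept = 'sales' → 60733
emp_id=38: tenure < 21 AND salary BETWEEN 51346 AND 149461 → -67369
emp_id=39: ELSE → 112260
emp_id=40: ELSE → 250512
emp_id=41: ELSE → 402663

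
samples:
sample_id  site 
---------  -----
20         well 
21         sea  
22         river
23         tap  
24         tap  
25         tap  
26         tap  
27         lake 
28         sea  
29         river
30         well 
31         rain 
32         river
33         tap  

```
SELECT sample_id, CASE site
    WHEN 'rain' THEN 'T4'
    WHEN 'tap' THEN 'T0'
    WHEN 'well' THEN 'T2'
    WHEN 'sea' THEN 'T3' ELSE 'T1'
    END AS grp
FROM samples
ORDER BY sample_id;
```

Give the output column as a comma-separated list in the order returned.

T2, T3, T1, T0, T0, T0, T0, T1, T3, T1, T2, T4, T1, T0

sample_id=20: site='well' → T2
sample_id=21: site='sea' → T3
sample_id=22: ELSE → T1
sample_id=23: site='tap' → T0
sample_id=24: site='tap' → T0
sample_id=25: site='tap' → T0
sample_id=26: site='tap' → T0
sample_id=27: ELSE → T1
sample_id=28: site='sea' → T3
sample_id=29: ELSE → T1
sample_id=30: site='well' → T2
sample_id=31: site='rain' → T4
sample_id=32: ELSE → T1
sample_id=33: site='tap' → T0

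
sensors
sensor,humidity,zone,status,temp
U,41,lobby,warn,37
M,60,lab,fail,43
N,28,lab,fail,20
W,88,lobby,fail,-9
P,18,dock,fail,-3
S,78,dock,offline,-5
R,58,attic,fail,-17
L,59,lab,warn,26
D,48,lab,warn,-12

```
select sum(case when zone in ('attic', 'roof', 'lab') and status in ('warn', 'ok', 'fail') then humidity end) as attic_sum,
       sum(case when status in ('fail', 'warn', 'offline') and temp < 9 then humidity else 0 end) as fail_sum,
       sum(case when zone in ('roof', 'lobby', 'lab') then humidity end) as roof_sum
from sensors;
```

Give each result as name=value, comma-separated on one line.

[attic_sum: zone in ('attic', 'roof', 'lab') and status in ('warn', 'ok', 'fail')]
sensor=U: ✗
sensor=M: ✓ → 60
sensor=N: ✓ → 28
sensor=W: ✗
sensor=P: ✗
sensor=S: ✗
sensor=R: ✓ → 58
sensor=L: ✓ → 59
sensor=D: ✓ → 48
attic_sum = 60 + 28 + 58 + 59 + 48 = 253
—
[fail_sum: status in ('fail', 'warn', 'offline') and temp < 9]
sensor=U: ✗
sensor=M: ✗
sensor=N: ✗
sensor=W: ✓ → 88
sensor=P: ✓ → 18
sensor=S: ✓ → 78
sensor=R: ✓ → 58
sensor=L: ✗
sensor=D: ✓ → 48
fail_sum = 88 + 18 + 78 + 58 + 48 = 290
—
[roof_sum: zone in ('roof', 'lobby', 'lab')]
sensor=U: ✓ → 41
sensor=M: ✓ → 60
sensor=N: ✓ → 28
sensor=W: ✓ → 88
sensor=P: ✗
sensor=S: ✗
sensor=R: ✗
sensor=L: ✓ → 59
sensor=D: ✓ → 48
roof_sum = 41 + 60 + 28 + 88 + 59 + 48 = 324

attic_sum=253, fail_sum=290, roof_sum=324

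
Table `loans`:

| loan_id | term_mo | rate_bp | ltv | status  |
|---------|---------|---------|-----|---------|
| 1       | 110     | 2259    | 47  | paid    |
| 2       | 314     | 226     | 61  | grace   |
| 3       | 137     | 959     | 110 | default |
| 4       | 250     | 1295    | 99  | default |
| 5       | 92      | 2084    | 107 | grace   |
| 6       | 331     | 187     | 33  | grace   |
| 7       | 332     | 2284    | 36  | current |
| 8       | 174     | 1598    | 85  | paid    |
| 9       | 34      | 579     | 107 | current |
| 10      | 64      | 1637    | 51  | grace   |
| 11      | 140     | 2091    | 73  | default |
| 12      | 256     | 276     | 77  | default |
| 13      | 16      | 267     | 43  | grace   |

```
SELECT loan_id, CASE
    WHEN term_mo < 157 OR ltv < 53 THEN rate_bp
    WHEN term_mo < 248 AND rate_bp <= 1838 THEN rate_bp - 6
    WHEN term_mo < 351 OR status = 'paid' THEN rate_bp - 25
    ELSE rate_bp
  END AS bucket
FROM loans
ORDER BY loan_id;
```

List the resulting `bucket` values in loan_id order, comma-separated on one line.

2259, 201, 959, 1270, 2084, 187, 2284, 1592, 579, 1637, 2091, 251, 267

loan_id=1: term_mo < 157 OR ltv < 53 → 2259
loan_id=2: term_mo < 351 OR status = 'paid' → 201
loan_id=3: term_mo < 157 OR ltv < 53 → 959
loan_id=4: term_mo < 351 OR status = 'paid' → 1270
loan_id=5: term_mo < 157 OR ltv < 53 → 2084
loan_id=6: term_mo < 157 OR ltv < 53 → 187
loan_id=7: term_mo < 157 OR ltv < 53 → 2284
loan_id=8: term_mo < 248 AND rate_bp <= 1838 → 1592
loan_id=9: term_mo < 157 OR ltv < 53 → 579
loan_id=10: term_mo < 157 OR ltv < 53 → 1637
loan_id=11: term_mo < 157 OR ltv < 53 → 2091
loan_id=12: term_mo < 351 OR status = 'paid' → 251
loan_id=13: term_mo < 157 OR ltv < 53 → 267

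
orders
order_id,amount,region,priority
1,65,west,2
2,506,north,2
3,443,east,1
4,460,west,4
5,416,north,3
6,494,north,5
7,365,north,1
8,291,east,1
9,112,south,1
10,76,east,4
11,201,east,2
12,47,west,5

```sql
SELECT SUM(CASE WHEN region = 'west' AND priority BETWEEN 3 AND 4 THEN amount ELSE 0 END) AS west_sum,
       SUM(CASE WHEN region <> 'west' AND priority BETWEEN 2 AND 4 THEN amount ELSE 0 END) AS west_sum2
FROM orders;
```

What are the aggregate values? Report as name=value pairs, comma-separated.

[west_sum: region = 'west' AND priority BETWEEN 3 AND 4]
order_id=1: ✗
order_id=2: ✗
order_id=3: ✗
order_id=4: ✓ → 460
order_id=5: ✗
order_id=6: ✗
order_id=7: ✗
order_id=8: ✗
order_id=9: ✗
order_id=10: ✗
order_id=11: ✗
order_id=12: ✗
west_sum = 460
—
[west_sum2: region <> 'west' AND priority BETWEEN 2 AND 4]
order_id=1: ✗
order_id=2: ✓ → 506
order_id=3: ✗
order_id=4: ✗
order_id=5: ✓ → 416
order_id=6: ✗
order_id=7: ✗
order_id=8: ✗
order_id=9: ✗
order_id=10: ✓ → 76
order_id=11: ✓ → 201
order_id=12: ✗
west_sum2 = 506 + 416 + 76 + 201 = 1199

west_sum=460, west_sum2=1199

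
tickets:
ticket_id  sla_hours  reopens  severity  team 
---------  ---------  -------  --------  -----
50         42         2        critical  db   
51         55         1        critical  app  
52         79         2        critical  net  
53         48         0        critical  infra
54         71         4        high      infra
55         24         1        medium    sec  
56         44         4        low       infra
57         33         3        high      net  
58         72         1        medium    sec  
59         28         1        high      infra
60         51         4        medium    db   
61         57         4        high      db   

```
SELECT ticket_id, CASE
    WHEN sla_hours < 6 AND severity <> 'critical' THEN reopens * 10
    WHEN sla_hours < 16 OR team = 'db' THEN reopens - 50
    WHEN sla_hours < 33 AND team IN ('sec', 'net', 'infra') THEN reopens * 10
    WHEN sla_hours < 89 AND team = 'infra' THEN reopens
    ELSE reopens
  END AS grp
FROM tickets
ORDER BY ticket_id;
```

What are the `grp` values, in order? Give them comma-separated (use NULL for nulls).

-48, 1, 2, 0, 4, 10, 4, 3, 1, 10, -46, -46

ticket_id=50: sla_hours < 16 OR team = 'db' → -48
ticket_id=51: ELSE → 1
ticket_id=52: ELSE → 2
ticket_id=53: sla_hours < 89 AND team = 'infra' → 0
ticket_id=54: sla_hours < 89 AND team = 'infra' → 4
ticket_id=55: sla_hours < 33 AND team IN ('sec', 'net', 'infra') → 10
ticket_id=56: sla_hours < 89 AND team = 'infra' → 4
ticket_id=57: ELSE → 3
ticket_id=58: ELSE → 1
ticket_id=59: sla_hours < 33 AND team IN ('sec', 'net', 'infra') → 10
ticket_id=60: sla_hours < 16 OR team = 'db' → -46
ticket_id=61: sla_hours < 16 OR team = 'db' → -46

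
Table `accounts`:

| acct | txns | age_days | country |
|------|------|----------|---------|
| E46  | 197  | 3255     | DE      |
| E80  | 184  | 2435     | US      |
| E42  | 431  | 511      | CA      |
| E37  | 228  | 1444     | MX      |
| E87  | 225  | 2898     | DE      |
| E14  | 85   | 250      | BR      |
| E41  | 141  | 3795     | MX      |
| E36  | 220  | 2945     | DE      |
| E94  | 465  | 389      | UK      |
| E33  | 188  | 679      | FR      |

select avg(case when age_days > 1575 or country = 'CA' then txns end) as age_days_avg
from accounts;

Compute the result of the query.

233

acct=E46: ✓ → 197
acct=E80: ✓ → 184
acct=E42: ✓ → 431
acct=E37: ✗
acct=E87: ✓ → 225
acct=E14: ✗
acct=E41: ✓ → 141
acct=E36: ✓ → 220
acct=E94: ✗
acct=E33: ✗
age_days_avg = (197 + 184 + 431 + 225 + 141 + 220) / 6 = 233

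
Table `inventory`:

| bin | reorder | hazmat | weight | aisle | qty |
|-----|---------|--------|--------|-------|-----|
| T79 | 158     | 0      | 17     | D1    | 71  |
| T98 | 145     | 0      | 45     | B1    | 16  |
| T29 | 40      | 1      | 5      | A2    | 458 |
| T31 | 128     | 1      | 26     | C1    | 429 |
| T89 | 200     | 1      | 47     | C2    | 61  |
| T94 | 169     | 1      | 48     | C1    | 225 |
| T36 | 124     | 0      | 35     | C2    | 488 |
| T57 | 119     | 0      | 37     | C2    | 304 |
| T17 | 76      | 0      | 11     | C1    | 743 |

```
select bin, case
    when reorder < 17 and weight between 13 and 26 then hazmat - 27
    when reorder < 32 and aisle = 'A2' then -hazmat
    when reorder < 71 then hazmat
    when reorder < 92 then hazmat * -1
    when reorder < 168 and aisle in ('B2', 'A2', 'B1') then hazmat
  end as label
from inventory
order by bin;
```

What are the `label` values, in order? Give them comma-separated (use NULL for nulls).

bin=T17: reorder < 92 → 0
bin=T29: reorder < 71 → 1
bin=T31: (no match → NULL) → NULL
bin=T36: (no match → NULL) → NULL
bin=T57: (no match → NULL) → NULL
bin=T79: (no match → NULL) → NULL
bin=T89: (no match → NULL) → NULL
bin=T94: (no match → NULL) → NULL
bin=T98: reorder < 168 and aisle in ('B2', 'A2', 'B1') → 0

0, 1, NULL, NULL, NULL, NULL, NULL, NULL, 0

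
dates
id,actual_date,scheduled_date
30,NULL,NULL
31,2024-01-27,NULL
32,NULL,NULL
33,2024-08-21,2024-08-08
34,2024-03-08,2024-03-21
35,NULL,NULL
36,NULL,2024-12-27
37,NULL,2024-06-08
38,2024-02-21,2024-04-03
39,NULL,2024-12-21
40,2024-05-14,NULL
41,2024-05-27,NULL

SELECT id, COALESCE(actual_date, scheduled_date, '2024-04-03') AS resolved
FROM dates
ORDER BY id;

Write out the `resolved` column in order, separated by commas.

id=30: actual_date=NULL, scheduled_date=NULL, → literal 2024-04-03 → 2024-04-03
id=31: actual_date=2024-01-27 → 2024-01-27
id=32: actual_date=NULL, scheduled_date=NULL, → literal 2024-04-03 → 2024-04-03
id=33: actual_date=2024-08-21 → 2024-08-21
id=34: actual_date=2024-03-08 → 2024-03-08
id=35: actual_date=NULL, scheduled_date=NULL, → literal 2024-04-03 → 2024-04-03
id=36: actual_date=NULL, scheduled_date=2024-12-27 → 2024-12-27
id=37: actual_date=NULL, scheduled_date=2024-06-08 → 2024-06-08
id=38: actual_date=2024-02-21 → 2024-02-21
id=39: actual_date=NULL, scheduled_date=2024-12-21 → 2024-12-21
id=40: actual_date=2024-05-14 → 2024-05-14
id=41: actual_date=2024-05-27 → 2024-05-27

2024-04-03, 2024-01-27, 2024-04-03, 2024-08-21, 2024-03-08, 2024-04-03, 2024-12-27, 2024-06-08, 2024-02-21, 2024-12-21, 2024-05-14, 2024-05-27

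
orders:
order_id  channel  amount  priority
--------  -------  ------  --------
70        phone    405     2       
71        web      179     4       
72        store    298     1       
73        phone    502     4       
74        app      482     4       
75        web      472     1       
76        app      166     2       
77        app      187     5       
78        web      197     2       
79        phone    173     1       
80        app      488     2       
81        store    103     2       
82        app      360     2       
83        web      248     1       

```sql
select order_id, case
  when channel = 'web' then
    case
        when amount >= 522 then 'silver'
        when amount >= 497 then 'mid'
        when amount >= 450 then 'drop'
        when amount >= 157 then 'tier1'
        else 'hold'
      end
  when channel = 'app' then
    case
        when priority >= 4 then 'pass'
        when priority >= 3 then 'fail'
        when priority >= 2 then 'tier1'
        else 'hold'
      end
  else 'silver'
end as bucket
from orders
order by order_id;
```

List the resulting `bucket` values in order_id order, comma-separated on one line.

silver, tier1, silver, silver, pass, drop, tier1, pass, tier1, silver, tier1, silver, tier1, tier1

order_id=70: channel='phone' → outer ELSE → silver
order_id=71: channel='web' → inner[amount >= 157] → tier1
order_id=72: channel='store' → outer ELSE → silver
order_id=73: channel='phone' → outer ELSE → silver
order_id=74: channel='app' → inner[priority >= 4] → pass
order_id=75: channel='web' → inner[amount >= 450] → drop
order_id=76: channel='app' → inner[priority >= 2] → tier1
order_id=77: channel='app' → inner[priority >= 4] → pass
order_id=78: channel='web' → inner[amount >= 157] → tier1
order_id=79: channel='phone' → outer ELSE → silver
order_id=80: channel='app' → inner[priority >= 2] → tier1
order_id=81: channel='store' → outer ELSE → silver
order_id=82: channel='app' → inner[priority >= 2] → tier1
order_id=83: channel='web' → inner[amount >= 157] → tier1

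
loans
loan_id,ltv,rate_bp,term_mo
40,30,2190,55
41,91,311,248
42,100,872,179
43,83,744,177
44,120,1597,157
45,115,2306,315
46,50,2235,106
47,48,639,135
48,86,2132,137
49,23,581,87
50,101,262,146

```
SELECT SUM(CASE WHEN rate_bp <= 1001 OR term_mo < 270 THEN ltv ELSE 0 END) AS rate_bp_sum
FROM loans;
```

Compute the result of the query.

loan_id=40: ✓ → 30
loan_id=41: ✓ → 91
loan_id=42: ✓ → 100
loan_id=43: ✓ → 83
loan_id=44: ✓ → 120
loan_id=45: ✗
loan_id=46: ✓ → 50
loan_id=47: ✓ → 48
loan_id=48: ✓ → 86
loan_id=49: ✓ → 23
loan_id=50: ✓ → 101
rate_bp_sum = 30 + 91 + 100 + 83 + 120 + 50 + 48 + 86 + 23 + 101 = 732

732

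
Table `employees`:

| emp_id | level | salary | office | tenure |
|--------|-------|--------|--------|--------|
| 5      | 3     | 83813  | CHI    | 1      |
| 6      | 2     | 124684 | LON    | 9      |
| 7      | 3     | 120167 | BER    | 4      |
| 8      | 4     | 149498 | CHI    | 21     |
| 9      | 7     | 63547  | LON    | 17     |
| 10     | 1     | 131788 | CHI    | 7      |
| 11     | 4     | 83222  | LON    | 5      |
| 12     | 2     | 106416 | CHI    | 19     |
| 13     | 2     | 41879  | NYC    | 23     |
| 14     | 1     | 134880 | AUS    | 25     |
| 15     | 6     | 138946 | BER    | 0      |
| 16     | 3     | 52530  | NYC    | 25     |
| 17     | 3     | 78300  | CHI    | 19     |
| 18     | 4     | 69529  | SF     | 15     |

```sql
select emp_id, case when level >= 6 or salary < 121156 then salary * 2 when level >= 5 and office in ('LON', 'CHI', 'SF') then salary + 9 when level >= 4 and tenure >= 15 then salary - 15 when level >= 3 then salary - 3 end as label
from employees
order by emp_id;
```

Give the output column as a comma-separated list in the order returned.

emp_id=5: level >= 6 or salary < 121156 → 167626
emp_id=6: (no match → NULL) → NULL
emp_id=7: level >= 6 or salary < 121156 → 240334
emp_id=8: level >= 4 and tenure >= 15 → 149483
emp_id=9: level >= 6 or salary < 121156 → 127094
emp_id=10: (no match → NULL) → NULL
emp_id=11: level >= 6 or salary < 121156 → 166444
emp_id=12: level >= 6 or salary < 121156 → 212832
emp_id=13: level >= 6 or salary < 121156 → 83758
emp_id=14: (no match → NULL) → NULL
emp_id=15: level >= 6 or salary < 121156 → 277892
emp_id=16: level >= 6 or salary < 121156 → 105060
emp_id=17: level >= 6 or salary < 121156 → 156600
emp_id=18: level >= 6 or salary < 121156 → 139058

167626, NULL, 240334, 149483, 127094, NULL, 166444, 212832, 83758, NULL, 277892, 105060, 156600, 139058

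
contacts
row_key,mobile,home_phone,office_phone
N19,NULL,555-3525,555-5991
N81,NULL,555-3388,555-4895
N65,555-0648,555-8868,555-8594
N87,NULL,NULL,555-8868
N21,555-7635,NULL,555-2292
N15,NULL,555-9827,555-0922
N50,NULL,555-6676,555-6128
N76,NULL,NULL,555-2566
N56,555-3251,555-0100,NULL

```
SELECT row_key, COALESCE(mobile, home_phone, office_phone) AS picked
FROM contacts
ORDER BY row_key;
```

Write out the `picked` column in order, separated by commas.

555-9827, 555-3525, 555-7635, 555-6676, 555-3251, 555-0648, 555-2566, 555-3388, 555-8868

row_key=N15: mobile=NULL, home_phone=555-9827 → 555-9827
row_key=N19: mobile=NULL, home_phone=555-3525 → 555-3525
row_key=N21: mobile=555-7635 → 555-7635
row_key=N50: mobile=NULL, home_phone=555-6676 → 555-6676
row_key=N56: mobile=555-3251 → 555-3251
row_key=N65: mobile=555-0648 → 555-0648
row_key=N76: mobile=NULL, home_phone=NULL, office_phone=555-2566 → 555-2566
row_key=N81: mobile=NULL, home_phone=555-3388 → 555-3388
row_key=N87: mobile=NULL, home_phone=NULL, office_phone=555-8868 → 555-8868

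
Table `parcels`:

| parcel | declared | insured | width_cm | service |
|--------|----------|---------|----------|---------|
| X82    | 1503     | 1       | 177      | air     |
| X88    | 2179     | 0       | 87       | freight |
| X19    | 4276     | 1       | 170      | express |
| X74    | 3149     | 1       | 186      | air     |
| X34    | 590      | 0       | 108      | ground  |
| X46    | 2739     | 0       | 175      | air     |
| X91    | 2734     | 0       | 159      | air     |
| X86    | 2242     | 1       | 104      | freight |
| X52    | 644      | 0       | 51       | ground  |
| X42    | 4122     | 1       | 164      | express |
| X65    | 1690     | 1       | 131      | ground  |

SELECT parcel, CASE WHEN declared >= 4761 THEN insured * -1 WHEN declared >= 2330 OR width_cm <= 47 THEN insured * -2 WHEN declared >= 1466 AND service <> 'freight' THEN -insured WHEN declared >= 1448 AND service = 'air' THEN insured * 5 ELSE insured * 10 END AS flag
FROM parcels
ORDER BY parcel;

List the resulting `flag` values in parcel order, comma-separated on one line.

-2, 0, -2, 0, 0, -1, -2, -1, 10, 0, 0

parcel=X19: declared >= 2330 OR width_cm <= 47 → -2
parcel=X34: ELSE → 0
parcel=X42: declared >= 2330 OR width_cm <= 47 → -2
parcel=X46: declared >= 2330 OR width_cm <= 47 → 0
parcel=X52: ELSE → 0
parcel=X65: declared >= 1466 AND service <> 'freight' → -1
parcel=X74: declared >= 2330 OR width_cm <= 47 → -2
parcel=X82: declared >= 1466 AND service <> 'freight' → -1
parcel=X86: ELSE → 10
parcel=X88: ELSE → 0
parcel=X91: declared >= 2330 OR width_cm <= 47 → 0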